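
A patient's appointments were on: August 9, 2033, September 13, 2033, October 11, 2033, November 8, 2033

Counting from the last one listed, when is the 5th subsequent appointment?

Gaps: 35, 28, 28 days — a mix of 28 and 35. Every date is a Tuesday.
Each is the 2nd Tuesday of its month.
December 2033 — 2nd Tuesday is December 13, 2033.
2nd Tuesday of January 2034: January 10, 2034.
February 2034 — 2nd Tuesday is February 14, 2034.
2nd Tuesday of March 2034: March 14, 2034.
2nd Tuesday of April 2034: April 11, 2034.

April 11, 2034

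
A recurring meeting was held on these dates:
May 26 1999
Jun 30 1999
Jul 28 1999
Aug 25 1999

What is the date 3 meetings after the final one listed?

Every date is a Wednesday; gaps 35, 28, 28 days.
Each is the last Wednesday of its month (at least one falls on the 29th or later, ruling out '4th Wednesday').
Last Wednesday of September 1999: Sep 29 1999.
October 1999 ends with Wednesday Oct 27 1999.
Last Wednesday of November 1999: Nov 24 1999.

Nov 24 1999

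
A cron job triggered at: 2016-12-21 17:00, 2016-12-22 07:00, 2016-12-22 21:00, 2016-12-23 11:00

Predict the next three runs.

2016-12-24 01:00, 2016-12-24 15:00, 2016-12-25 05:00

Gaps: 14, 14, 14 hours — each event is 14 hours after the previous one.
2016-12-23 11:00 + 14 h = 2016-12-24 01:00.
2016-12-24 01:00 + 14 h = 2016-12-24 15:00.
2016-12-24 15:00 + 14 h = 2016-12-25 05:00.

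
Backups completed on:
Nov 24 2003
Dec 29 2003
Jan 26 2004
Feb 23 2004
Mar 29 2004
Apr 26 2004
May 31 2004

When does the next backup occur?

Jun 28 2004

These are Mondays with 35, 28, 28, 35, 28, 35-day gaps.
Each is the final Monday of its month — Dec 29 2003 is past the 28th, so '4th Monday' doesn't fit.
Last Monday of June 2004: Jun 28 2004.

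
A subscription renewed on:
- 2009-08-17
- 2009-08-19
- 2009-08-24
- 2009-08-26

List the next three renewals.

Gaps: 2, 5, 2 days — not constant, but cyclic with period 2.
The events fall on every Monday and Wednesday.
The following Monday is 2009-08-31.
Next Wednesday: 2009-09-02.
Next Monday: 2009-09-07.

2009-08-31, 2009-09-02, 2009-09-07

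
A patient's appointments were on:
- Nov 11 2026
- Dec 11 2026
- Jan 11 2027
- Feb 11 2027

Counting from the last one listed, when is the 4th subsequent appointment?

Each date is the 11th; the gaps (30, 31, 31) track the month lengths.
The rule is the 11th of each month.
Next: March 2027 → Mar 11 2027.
Next: April 2027 → Apr 11 2027.
Next: May 2027 → May 11 2027.
Next: June 2027 → Jun 11 2027.

Jun 11 2027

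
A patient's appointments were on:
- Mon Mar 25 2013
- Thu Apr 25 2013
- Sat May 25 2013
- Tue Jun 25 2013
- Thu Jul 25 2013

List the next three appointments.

Sun Aug 25 2013, Wed Sep 25 2013, Fri Oct 25 2013

Gaps: 31, 30, 31, 30 days — not constant. Every event is on the 25th of the month.
Pattern: the 25th of each month.
Next: August 2013 → Sun Aug 25 2013.
Next: September 2013 → Wed Sep 25 2013.
October 2013: Fri Oct 25 2013.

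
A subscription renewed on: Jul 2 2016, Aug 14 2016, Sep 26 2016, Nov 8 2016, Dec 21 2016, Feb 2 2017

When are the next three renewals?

Mar 17 2017, Apr 29 2017, Jun 11 2017

Every event comes 43 days after the last (43, 43, 43, 43, 43).
Feb 2 2017 + 43 days = Mar 17 2017.
Mar 17 2017 + 43 days = Apr 29 2017.
Apr 29 2017 + 43 days = Jun 11 2017.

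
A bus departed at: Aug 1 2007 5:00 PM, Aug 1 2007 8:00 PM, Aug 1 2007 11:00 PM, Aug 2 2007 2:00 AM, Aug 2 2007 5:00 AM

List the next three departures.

Gaps: 3, 3, 3, 3 hours — each event is 3 hours after the previous one.
Aug 2 2007 5:00 AM + 3 h = Aug 2 2007 8:00 AM.
Aug 2 2007 8:00 AM + 3 h = Aug 2 2007 11:00 AM.
Aug 2 2007 11:00 AM + 3 h = Aug 2 2007 2:00 PM.

Aug 2 2007 8:00 AM, Aug 2 2007 11:00 AM, Aug 2 2007 2:00 PM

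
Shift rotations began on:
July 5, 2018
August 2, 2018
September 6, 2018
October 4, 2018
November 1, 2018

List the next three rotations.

December 6, 2018; January 3, 2019; February 7, 2019

All dates are Thursdays, 28, 35, 28, 28 days apart.
Specifically, the 1st Thursday of each month.
1st Thursday of December 2018: December 6, 2018.
January 2019 — 1st Thursday is January 3, 2019.
February 2019 — 1st Thursday is February 7, 2019.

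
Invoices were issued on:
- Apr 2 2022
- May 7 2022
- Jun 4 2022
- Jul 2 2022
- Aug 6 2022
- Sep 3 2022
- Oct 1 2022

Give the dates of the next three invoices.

All dates are Saturdays, 35, 28, 28, 35, 28, 28 days apart.
Specifically, the 1st Saturday of each month.
1st Saturday of November 2022: Nov 5 2022.
1st Saturday of December 2022: Dec 3 2022.
1st Saturday of January 2023: Jan 7 2023.

Nov 5 2022, Dec 3 2022, Jan 7 2023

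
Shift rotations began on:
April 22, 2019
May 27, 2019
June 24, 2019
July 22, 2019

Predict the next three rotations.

These are Mondays at 28- or 35-day spacing (35, 28, 28).
The pattern: 4th Monday of the month.
August 2019 — 4th Monday is August 26, 2019.
4th Monday of September 2019: September 23, 2019.
4th Monday of October 2019: October 28, 2019.

August 26, 2019; September 23, 2019; October 28, 2019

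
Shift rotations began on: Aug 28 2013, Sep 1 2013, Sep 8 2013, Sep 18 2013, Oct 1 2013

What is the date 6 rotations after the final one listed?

The spacing grows by 3 each time: 4, 7, 10, 13 days.
Next gap: 16 days. Oct 1 2013 + 16 days = Oct 17 2013.
Next gap: 19 days. Oct 17 2013 + 19 days = Nov 5 2013.
Next gap: 22 days. Nov 5 2013 + 22 days = Nov 27 2013.
Next gap: 25 days. Nov 27 2013 + 25 days = Dec 22 2013.
Next gap: 28 days. Dec 22 2013 + 28 days = Jan 19 2014.
Next gap: 31 days. Jan 19 2014 + 31 days = Feb 19 2014.

Feb 19 2014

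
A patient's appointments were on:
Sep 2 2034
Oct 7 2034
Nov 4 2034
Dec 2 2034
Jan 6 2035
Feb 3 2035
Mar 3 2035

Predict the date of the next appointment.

Gaps: 35, 28, 28, 35, 28, 28 days — a mix of 28 and 35. Every date is a Saturday.
Each is the 1st Saturday of its month.
April 2035 — 1st Saturday is Apr 7 2035.

Apr 7 2035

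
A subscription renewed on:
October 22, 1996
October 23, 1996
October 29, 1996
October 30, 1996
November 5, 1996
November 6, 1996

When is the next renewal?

Every event lands on a Tuesday or Wednesday (gaps cycle 1, 6, 1, 6, 1).
So the schedule is: every Tuesday and Wednesday.
The following Tuesday is November 12, 1996.

November 12, 1996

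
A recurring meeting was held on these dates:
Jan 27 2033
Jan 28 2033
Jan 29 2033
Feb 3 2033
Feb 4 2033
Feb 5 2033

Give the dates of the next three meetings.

Gaps: 1, 1, 5, 1, 1 days — not constant, but cyclic with period 3.
The events fall on every Thursday, Friday and Saturday.
Next Thursday: Feb 10 2033.
The following Friday is Feb 11 2033.
The following Saturday is Feb 12 2033.

Feb 10 2033, Feb 11 2033, Feb 12 2033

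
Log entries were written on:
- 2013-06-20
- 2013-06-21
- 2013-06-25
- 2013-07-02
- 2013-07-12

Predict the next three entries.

Gaps: 1, 4, 7, 10 days — each gap is 3 larger than the previous one.
Next gap: 13 days. 2013-07-12 + 13 days = 2013-07-25.
Next gap: 16 days. 2013-07-25 + 16 days = 2013-08-10.
Next gap: 19 days. 2013-08-10 + 19 days = 2013-08-29.

2013-07-25, 2013-08-10, 2013-08-29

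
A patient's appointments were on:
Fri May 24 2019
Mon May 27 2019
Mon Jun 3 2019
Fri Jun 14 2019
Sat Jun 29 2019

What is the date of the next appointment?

Thu Jul 18 2019

The spacing grows by 4 each time: 3, 7, 11, 15 days.
Next gap: 19 days. Sat Jun 29 2019 + 19 days = Thu Jul 18 2019.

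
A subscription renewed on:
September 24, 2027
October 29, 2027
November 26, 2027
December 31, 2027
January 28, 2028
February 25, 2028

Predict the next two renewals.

March 31, 2028; April 28, 2028

Every date is a Friday; gaps 35, 28, 35, 28, 28 days.
Each is the last Friday of its month (at least one falls on the 29th or later, ruling out '4th Friday').
March 2028 ends with Friday March 31, 2028.
April 2028 ends with Friday April 28, 2028.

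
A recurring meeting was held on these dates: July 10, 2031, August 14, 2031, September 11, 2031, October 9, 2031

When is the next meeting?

November 13, 2031

Gaps: 35, 28, 28 days — a mix of 28 and 35. Every date is a Thursday.
Each is the 2nd Thursday of its month.
November 2031 — 2nd Thursday is November 13, 2031.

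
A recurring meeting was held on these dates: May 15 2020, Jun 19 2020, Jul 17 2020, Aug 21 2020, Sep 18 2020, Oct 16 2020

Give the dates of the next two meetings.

All dates are Fridays, 35, 28, 35, 28, 28 days apart.
Specifically, the 3rd Friday of each month.
3rd Friday of November 2020: Nov 20 2020.
December 2020 — 3rd Friday is Dec 18 2020.

Nov 20 2020, Dec 18 2020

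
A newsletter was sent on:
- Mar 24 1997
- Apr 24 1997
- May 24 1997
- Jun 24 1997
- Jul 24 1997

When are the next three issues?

Aug 24 1997, Sep 24 1997, Oct 24 1997

The day-of-month is always 24 (31, 30, 31, 30 days between events).
So this recurs on the 24th of each month.
August 1997: Aug 24 1997.
September 1997: Sep 24 1997.
October 1997: Oct 24 1997.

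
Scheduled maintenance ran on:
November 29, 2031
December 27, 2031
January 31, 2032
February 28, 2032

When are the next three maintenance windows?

All Saturdays; the gaps (28, 35, 28) vary with month length.
This is the last Saturday of each month.
Last Saturday of March 2032: March 27, 2032.
April 2032 ends with Saturday April 24, 2032.
Last Saturday of May 2032: May 29, 2032.

March 27, 2032; April 24, 2032; May 29, 2032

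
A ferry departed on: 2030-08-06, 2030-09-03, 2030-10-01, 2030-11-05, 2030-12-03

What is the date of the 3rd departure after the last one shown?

2031-03-04

These are Tuesdays at 28- or 35-day spacing (28, 28, 35, 28).
The pattern: 1st Tuesday of the month.
1st Tuesday of January 2031: 2031-01-07.
February 2031 — 1st Tuesday is 2031-02-04.
1st Tuesday of March 2031: 2031-03-04.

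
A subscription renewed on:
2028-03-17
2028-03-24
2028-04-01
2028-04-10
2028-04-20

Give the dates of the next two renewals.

Intervals are 7, 8, 9, 10 days — an arithmetic progression with common difference 1.
Next gap: 11 days. 2028-04-20 + 11 days = 2028-05-01.
Next gap: 12 days. 2028-05-01 + 12 days = 2028-05-13.

2028-05-01, 2028-05-13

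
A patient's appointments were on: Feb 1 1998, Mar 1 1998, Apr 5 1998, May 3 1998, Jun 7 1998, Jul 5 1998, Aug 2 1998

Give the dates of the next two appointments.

Sep 6 1998, Oct 4 1998

These are Sundays at 28- or 35-day spacing (28, 35, 28, 35, 28, 28).
The pattern: 1st Sunday of the month.
September 1998 — 1st Sunday is Sep 6 1998.
October 1998 — 1st Sunday is Oct 4 1998.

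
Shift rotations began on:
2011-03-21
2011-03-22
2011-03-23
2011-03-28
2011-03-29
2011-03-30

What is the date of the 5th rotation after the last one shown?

2011-04-12

Gaps: 1, 1, 5, 1, 1 days — not constant, but cyclic with period 3.
The events fall on every Monday, Tuesday and Wednesday.
Next Monday: 2011-04-04.
The following Tuesday is 2011-04-05.
The following Wednesday is 2011-04-06.
The following Monday is 2011-04-11.
The following Tuesday is 2011-04-12.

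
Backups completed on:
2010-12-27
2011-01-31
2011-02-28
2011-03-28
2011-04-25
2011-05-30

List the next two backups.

2011-06-27, 2011-07-25

These are Mondays with 35, 28, 28, 28, 35-day gaps.
Each is the final Monday of its month — 2011-01-31 is past the 28th, so '4th Monday' doesn't fit.
Last Monday of June 2011: 2011-06-27.
Last Monday of July 2011: 2011-07-25.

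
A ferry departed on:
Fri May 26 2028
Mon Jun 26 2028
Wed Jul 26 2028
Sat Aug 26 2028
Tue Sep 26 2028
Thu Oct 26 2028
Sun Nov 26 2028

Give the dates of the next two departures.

Tue Dec 26 2028, Fri Jan 26 2029

Each date is the 26th; the gaps (31, 30, 31, 31, 30, 31) track the month lengths.
The rule is the 26th of each month.
December 2028: Tue Dec 26 2028.
January 2029: Fri Jan 26 2029.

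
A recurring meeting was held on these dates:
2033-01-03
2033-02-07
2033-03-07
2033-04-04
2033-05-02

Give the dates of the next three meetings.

2033-06-06, 2033-07-04, 2033-08-01

All dates are Mondays, 35, 28, 28, 28 days apart.
Specifically, the 1st Monday of each month.
June 2033 — 1st Monday is 2033-06-06.
1st Monday of July 2033: 2033-07-04.
1st Monday of August 2033: 2033-08-01.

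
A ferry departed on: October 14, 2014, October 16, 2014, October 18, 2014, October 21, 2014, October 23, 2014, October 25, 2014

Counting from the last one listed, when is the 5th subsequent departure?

The gap pattern 2, 2, 3, 2, 2 repeats every 3 events.
These are the Tuesdays, Thursdays and Saturdays of each week.
The following Tuesday is October 28, 2014.
The following Thursday is October 30, 2014.
Next Saturday: November 1, 2014.
Next Tuesday: November 4, 2014.
Next Thursday: November 6, 2014.

November 6, 2014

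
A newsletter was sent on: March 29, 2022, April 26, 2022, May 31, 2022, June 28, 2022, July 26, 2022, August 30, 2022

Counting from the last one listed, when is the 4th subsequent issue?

Every date is a Tuesday; gaps 28, 35, 28, 28, 35 days.
Each is the last Tuesday of its month (at least one falls on the 29th or later, ruling out '4th Tuesday').
September 2022 ends with Tuesday September 27, 2022.
October 2022 ends with Tuesday October 25, 2022.
Last Tuesday of November 2022: November 29, 2022.
Last Tuesday of December 2022: December 27, 2022.

December 27, 2022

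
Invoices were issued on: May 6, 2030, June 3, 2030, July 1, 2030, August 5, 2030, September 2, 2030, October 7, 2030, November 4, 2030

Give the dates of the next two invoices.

December 2, 2030; January 6, 2031

All dates are Mondays, 28, 28, 35, 28, 35, 28 days apart.
Specifically, the 1st Monday of each month.
December 2030 — 1st Monday is December 2, 2030.
1st Monday of January 2031: January 6, 2031.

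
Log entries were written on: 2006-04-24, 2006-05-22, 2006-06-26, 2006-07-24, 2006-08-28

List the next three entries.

2006-09-25, 2006-10-23, 2006-11-27

Gaps: 28, 35, 28, 35 days — a mix of 28 and 35. Every date is a Monday.
Each is the 4th Monday of its month.
4th Monday of September 2006: 2006-09-25.
4th Monday of October 2006: 2006-10-23.
November 2006 — 4th Monday is 2006-11-27.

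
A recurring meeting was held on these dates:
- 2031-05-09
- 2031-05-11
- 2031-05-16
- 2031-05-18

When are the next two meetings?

Every event lands on a Friday or Sunday (gaps cycle 2, 5, 2).
So the schedule is: every Friday and Sunday.
Next Friday: 2031-05-23.
The following Sunday is 2031-05-25.

2031-05-23, 2031-05-25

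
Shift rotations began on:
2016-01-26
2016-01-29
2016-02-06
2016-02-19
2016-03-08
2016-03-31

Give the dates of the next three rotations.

Intervals are 3, 8, 13, 18, 23 days — an arithmetic progression with common difference 5.
Next gap: 28 days. 2016-03-31 + 28 days = 2016-04-28.
Next gap: 33 days. 2016-04-28 + 33 days = 2016-05-31.
Next gap: 38 days. 2016-05-31 + 38 days = 2016-07-08.

2016-04-28, 2016-05-31, 2016-07-08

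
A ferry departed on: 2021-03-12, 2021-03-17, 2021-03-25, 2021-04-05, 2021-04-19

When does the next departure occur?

Intervals are 5, 8, 11, 14 days — an arithmetic progression with common difference 3.
Next gap: 17 days. 2021-04-19 + 17 days = 2021-05-06.

2021-05-06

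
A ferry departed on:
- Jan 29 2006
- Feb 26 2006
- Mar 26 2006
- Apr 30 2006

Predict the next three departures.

Every date is a Sunday; gaps 28, 28, 35 days.
Each is the last Sunday of its month (at least one falls on the 29th or later, ruling out '4th Sunday').
May 2006 ends with Sunday May 28 2006.
Last Sunday of June 2006: Jun 25 2006.
July 2006 ends with Sunday Jul 30 2006.

May 28 2006, Jun 25 2006, Jul 30 2006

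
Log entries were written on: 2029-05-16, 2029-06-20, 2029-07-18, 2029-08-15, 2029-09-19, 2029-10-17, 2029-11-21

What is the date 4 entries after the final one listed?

All dates are Wednesdays, 35, 28, 28, 35, 28, 35 days apart.
Specifically, the 3rd Wednesday of each month.
3rd Wednesday of December 2029: 2029-12-19.
3rd Wednesday of January 2030: 2030-01-16.
3rd Wednesday of February 2030: 2030-02-20.
March 2030 — 3rd Wednesday is 2030-03-20.

2030-03-20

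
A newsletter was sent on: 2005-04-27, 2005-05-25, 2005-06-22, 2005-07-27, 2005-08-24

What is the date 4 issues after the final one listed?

2005-12-28

These are Wednesdays at 28- or 35-day spacing (28, 28, 35, 28).
The pattern: 4th Wednesday of the month.
September 2005 — 4th Wednesday is 2005-09-28.
October 2005 — 4th Wednesday is 2005-10-26.
4th Wednesday of November 2005: 2005-11-23.
4th Wednesday of December 2005: 2005-12-28.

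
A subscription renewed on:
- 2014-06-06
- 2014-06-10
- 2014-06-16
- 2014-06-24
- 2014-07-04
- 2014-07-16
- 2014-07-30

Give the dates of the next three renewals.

Gaps: 4, 6, 8, 10, 12, 14 days — each gap is 2 larger than the previous one.
Next gap: 16 days. 2014-07-30 + 16 days = 2014-08-15.
Next gap: 18 days. 2014-08-15 + 18 days = 2014-09-02.
Next gap: 20 days. 2014-09-02 + 20 days = 2014-09-22.

2014-08-15, 2014-09-02, 2014-09-22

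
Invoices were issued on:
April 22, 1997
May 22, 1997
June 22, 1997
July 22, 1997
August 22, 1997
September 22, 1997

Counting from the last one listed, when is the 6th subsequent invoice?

March 22, 1998

Gaps: 30, 31, 30, 31, 31 days — not constant. Every event is on the 22nd of the month.
Pattern: the 22nd of each month.
October 1997: October 22, 1997.
Next: November 1997 → November 22, 1997.
December 1997: December 22, 1997.
Next: January 1998 → January 22, 1998.
February 1998: February 22, 1998.
Next: March 1998 → March 22, 1998.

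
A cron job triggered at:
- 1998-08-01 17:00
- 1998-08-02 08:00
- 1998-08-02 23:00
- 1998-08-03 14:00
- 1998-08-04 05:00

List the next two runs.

1998-08-04 20:00, 1998-08-05 11:00

The interval is a steady 15 hours (15, 15, 15, 15).
1998-08-04 05:00 + 15 h = 1998-08-04 20:00.
1998-08-04 20:00 + 15 h = 1998-08-05 11:00.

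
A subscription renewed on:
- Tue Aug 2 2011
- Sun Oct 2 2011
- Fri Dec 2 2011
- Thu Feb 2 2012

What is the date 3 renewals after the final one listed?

Thu Aug 2 2012

Each date is the 2nd; the gaps (61, 61, 62) track the month lengths.
The rule is the 2nd of every 2 months.
April 2012: Mon Apr 2 2012.
June 2012: Sat Jun 2 2012.
August 2012: Thu Aug 2 2012.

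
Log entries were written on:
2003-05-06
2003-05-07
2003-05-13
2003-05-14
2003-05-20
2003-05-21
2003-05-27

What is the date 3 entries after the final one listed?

2003-06-04

Gaps: 1, 6, 1, 6, 1, 6 days — not constant, but cyclic with period 2.
The events fall on every Tuesday and Wednesday.
Next Wednesday: 2003-05-28.
Next Tuesday: 2003-06-03.
The following Wednesday is 2003-06-04.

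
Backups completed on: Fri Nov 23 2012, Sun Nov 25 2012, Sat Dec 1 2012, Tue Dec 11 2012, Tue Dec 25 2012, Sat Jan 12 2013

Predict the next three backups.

Intervals are 2, 6, 10, 14, 18 days — an arithmetic progression with common difference 4.
Next gap: 22 days. Sat Jan 12 2013 + 22 days = Sun Feb 3 2013.
Next gap: 26 days. Sun Feb 3 2013 + 26 days = Fri Mar 1 2013.
Next gap: 30 days. Fri Mar 1 2013 + 30 days = Sun Mar 31 2013.

Sun Feb 3 2013, Fri Mar 1 2013, Sun Mar 31 2013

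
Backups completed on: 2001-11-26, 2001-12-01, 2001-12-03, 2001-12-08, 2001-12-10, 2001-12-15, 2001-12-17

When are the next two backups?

2001-12-22, 2001-12-24

The gap pattern 5, 2, 5, 2, 5, 2 repeats every 2 events.
These are the Mondays and Saturdays of each week.
Next Saturday: 2001-12-22.
The following Monday is 2001-12-24.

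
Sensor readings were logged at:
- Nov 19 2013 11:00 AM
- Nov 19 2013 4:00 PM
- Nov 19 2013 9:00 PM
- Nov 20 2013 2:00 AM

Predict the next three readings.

Nov 20 2013 7:00 AM, Nov 20 2013 12:00 PM, Nov 20 2013 5:00 PM

Gaps: 5, 5, 5 hours — each event is 5 hours after the previous one.
Nov 20 2013 2:00 AM + 5 h = Nov 20 2013 7:00 AM.
Nov 20 2013 7:00 AM + 5 h = Nov 20 2013 12:00 PM.
Nov 20 2013 12:00 PM + 5 h = Nov 20 2013 5:00 PM.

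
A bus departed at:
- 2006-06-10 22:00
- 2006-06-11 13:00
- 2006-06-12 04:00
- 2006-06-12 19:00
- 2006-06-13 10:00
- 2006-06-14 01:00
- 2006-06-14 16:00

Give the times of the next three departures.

2006-06-15 07:00, 2006-06-15 22:00, 2006-06-16 13:00

Spacing: 15, 15, 15, 15, 15, 15 h — constant 15 h.
2006-06-14 16:00 + 15 h = 2006-06-15 07:00.
2006-06-15 07:00 + 15 h = 2006-06-15 22:00.
2006-06-15 22:00 + 15 h = 2006-06-16 13:00.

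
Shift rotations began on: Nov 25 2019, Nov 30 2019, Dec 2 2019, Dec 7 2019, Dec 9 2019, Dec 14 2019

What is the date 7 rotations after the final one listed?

Jan 6 2020

Every event lands on a Monday or Saturday (gaps cycle 5, 2, 5, 2, 5).
So the schedule is: every Monday and Saturday.
The following Monday is Dec 16 2019.
Next Saturday: Dec 21 2019.
The following Monday is Dec 23 2019.
The following Saturday is Dec 28 2019.
The following Monday is Dec 30 2019.
Next Saturday: Jan 4 2020.
Next Monday: Jan 6 2020.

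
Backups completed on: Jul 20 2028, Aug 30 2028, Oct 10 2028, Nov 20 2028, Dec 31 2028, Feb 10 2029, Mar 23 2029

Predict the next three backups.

May 3 2029, Jun 13 2029, Jul 24 2029

The spacing is 41, 41, 41, 41, 41, 41 days — always 41 days.
Mar 23 2029 + 41 days = May 3 2029.
May 3 2029 + 41 days = Jun 13 2029.
Jun 13 2029 + 41 days = Jul 24 2029.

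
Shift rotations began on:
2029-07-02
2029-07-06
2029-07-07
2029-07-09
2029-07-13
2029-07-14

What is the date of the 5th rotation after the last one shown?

The gap pattern 4, 1, 2, 4, 1 repeats every 3 events.
These are the Mondays, Fridays and Saturdays of each week.
The following Monday is 2029-07-16.
The following Friday is 2029-07-20.
The following Saturday is 2029-07-21.
Next Monday: 2029-07-23.
The following Friday is 2029-07-27.

2029-07-27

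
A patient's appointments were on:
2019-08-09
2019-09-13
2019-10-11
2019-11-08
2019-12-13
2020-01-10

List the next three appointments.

All dates are Fridays, 35, 28, 28, 35, 28 days apart.
Specifically, the 2nd Friday of each month.
2nd Friday of February 2020: 2020-02-14.
2nd Friday of March 2020: 2020-03-13.
2nd Friday of April 2020: 2020-04-10.

2020-02-14, 2020-03-13, 2020-04-10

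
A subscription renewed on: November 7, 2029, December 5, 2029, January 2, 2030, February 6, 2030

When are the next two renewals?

All dates are Wednesdays, 28, 28, 35 days apart.
Specifically, the 1st Wednesday of each month.
1st Wednesday of March 2030: March 6, 2030.
1st Wednesday of April 2030: April 3, 2030.

March 6, 2030; April 3, 2030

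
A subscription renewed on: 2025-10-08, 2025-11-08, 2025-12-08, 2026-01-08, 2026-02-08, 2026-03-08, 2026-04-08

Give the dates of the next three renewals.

Each date is the 8th; the gaps (31, 30, 31, 31, 28, 31) track the month lengths.
The rule is the 8th of each month.
Next: May 2026 → 2026-05-08.
Next: June 2026 → 2026-06-08.
July 2026: 2026-07-08.

2026-05-08, 2026-06-08, 2026-07-08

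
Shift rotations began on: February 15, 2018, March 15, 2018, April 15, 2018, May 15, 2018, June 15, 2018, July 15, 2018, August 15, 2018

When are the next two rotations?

Each date is the 15th; the gaps (28, 31, 30, 31, 30, 31) track the month lengths.
The rule is the 15th of each month.
Next: September 2018 → September 15, 2018.
Next: October 2018 → October 15, 2018.

September 15, 2018; October 15, 2018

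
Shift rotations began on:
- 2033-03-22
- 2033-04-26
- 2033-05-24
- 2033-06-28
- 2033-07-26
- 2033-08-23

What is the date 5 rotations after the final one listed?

2034-01-24

These are Tuesdays at 28- or 35-day spacing (35, 28, 35, 28, 28).
The pattern: 4th Tuesday of the month.
4th Tuesday of September 2033: 2033-09-27.
4th Tuesday of October 2033: 2033-10-25.
November 2033 — 4th Tuesday is 2033-11-22.
4th Tuesday of December 2033: 2033-12-27.
4th Tuesday of January 2034: 2034-01-24.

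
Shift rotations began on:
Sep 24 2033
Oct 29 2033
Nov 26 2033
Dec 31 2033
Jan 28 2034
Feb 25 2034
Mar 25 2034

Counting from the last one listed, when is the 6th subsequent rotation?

Sep 30 2034

Every date is a Saturday; gaps 35, 28, 35, 28, 28, 28 days.
Each is the last Saturday of its month (at least one falls on the 29th or later, ruling out '4th Saturday').
Last Saturday of April 2034: Apr 29 2034.
May 2034 ends with Saturday May 27 2034.
Last Saturday of June 2034: Jun 24 2034.
July 2034 ends with Saturday Jul 29 2034.
Last Saturday of August 2034: Aug 26 2034.
Last Saturday of September 2034: Sep 30 2034.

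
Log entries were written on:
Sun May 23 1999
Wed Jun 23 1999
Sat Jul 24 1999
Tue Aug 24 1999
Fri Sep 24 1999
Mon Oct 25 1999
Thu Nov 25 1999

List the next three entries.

Gaps between consecutive events: 31, 31, 31, 31, 31, 31 days — a constant 31-day interval.
Thu Nov 25 1999 + 31 days = Sun Dec 26 1999.
Sun Dec 26 1999 + 31 days = Wed Jan 26 2000.
Wed Jan 26 2000 + 31 days = Sat Feb 26 2000.

Sun Dec 26 1999, Wed Jan 26 2000, Sat Feb 26 2000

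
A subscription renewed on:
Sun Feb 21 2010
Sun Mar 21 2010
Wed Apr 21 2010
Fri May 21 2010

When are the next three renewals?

Mon Jun 21 2010, Wed Jul 21 2010, Sat Aug 21 2010

Gaps: 28, 31, 30 days — not constant. Every event is on the 21st of the month.
Pattern: the 21st of each month.
Next: June 2010 → Mon Jun 21 2010.
Next: July 2010 → Wed Jul 21 2010.
August 2010: Sat Aug 21 2010.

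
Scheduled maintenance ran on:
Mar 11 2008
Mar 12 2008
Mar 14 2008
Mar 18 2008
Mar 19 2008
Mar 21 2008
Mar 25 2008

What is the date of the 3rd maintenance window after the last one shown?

Apr 1 2008

Gaps: 1, 2, 4, 1, 2, 4 days — not constant, but cyclic with period 3.
The events fall on every Tuesday, Wednesday and Friday.
The following Wednesday is Mar 26 2008.
Next Friday: Mar 28 2008.
The following Tuesday is Apr 1 2008.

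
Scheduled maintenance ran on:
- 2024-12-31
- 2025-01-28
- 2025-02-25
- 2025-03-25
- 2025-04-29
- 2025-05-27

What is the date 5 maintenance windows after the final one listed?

All Tuesdays; the gaps (28, 28, 28, 35, 28) vary with month length.
This is the last Tuesday of each month.
June 2025 ends with Tuesday 2025-06-24.
Last Tuesday of July 2025: 2025-07-29.
Last Tuesday of August 2025: 2025-08-26.
Last Tuesday of September 2025: 2025-09-30.
October 2025 ends with Tuesday 2025-10-28.

2025-10-28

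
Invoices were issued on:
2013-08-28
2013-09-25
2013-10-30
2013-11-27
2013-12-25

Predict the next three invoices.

Every date is a Wednesday; gaps 28, 35, 28, 28 days.
Each is the last Wednesday of its month (at least one falls on the 29th or later, ruling out '4th Wednesday').
January 2014 ends with Wednesday 2014-01-29.
Last Wednesday of February 2014: 2014-02-26.
March 2014 ends with Wednesday 2014-03-26.

2014-01-29, 2014-02-26, 2014-03-26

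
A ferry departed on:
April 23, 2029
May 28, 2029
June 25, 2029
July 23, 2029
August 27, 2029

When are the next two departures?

September 24, 2029; October 22, 2029

Gaps: 35, 28, 28, 35 days — a mix of 28 and 35. Every date is a Monday.
Each is the 4th Monday of its month.
4th Monday of September 2029: September 24, 2029.
October 2029 — 4th Monday is October 22, 2029.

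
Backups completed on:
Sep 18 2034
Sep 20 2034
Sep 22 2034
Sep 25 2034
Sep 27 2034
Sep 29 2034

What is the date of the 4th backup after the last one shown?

Every event lands on a Monday or Wednesday or Friday (gaps cycle 2, 2, 3, 2, 2).
So the schedule is: every Monday, Wednesday and Friday.
Next Monday: Oct 2 2034.
The following Wednesday is Oct 4 2034.
The following Friday is Oct 6 2034.
The following Monday is Oct 9 2034.

Oct 9 2034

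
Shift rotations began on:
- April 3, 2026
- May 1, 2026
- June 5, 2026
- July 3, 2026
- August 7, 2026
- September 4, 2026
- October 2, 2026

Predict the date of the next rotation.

Gaps: 28, 35, 28, 35, 28, 28 days — a mix of 28 and 35. Every date is a Friday.
Each is the 1st Friday of its month.
November 2026 — 1st Friday is November 6, 2026.

November 6, 2026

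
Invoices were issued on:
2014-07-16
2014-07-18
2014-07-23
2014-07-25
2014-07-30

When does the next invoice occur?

Gaps: 2, 5, 2, 5 days — not constant, but cyclic with period 2.
The events fall on every Wednesday and Friday.
The following Friday is 2014-08-01.

2014-08-01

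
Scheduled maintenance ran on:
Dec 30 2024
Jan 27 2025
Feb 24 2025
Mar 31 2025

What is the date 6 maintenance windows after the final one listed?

Sep 29 2025

These are Mondays with 28, 28, 35-day gaps.
Each is the final Monday of its month — Dec 30 2024 is past the 28th, so '4th Monday' doesn't fit.
Last Monday of April 2025: Apr 28 2025.
Last Monday of May 2025: May 26 2025.
June 2025 ends with Monday Jun 30 2025.
July 2025 ends with Monday Jul 28 2025.
August 2025 ends with Monday Aug 25 2025.
September 2025 ends with Monday Sep 29 2025.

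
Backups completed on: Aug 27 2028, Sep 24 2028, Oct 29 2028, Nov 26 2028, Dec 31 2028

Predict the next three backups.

These are Sundays with 28, 35, 28, 35-day gaps.
Each is the final Sunday of its month — Oct 29 2028 is past the 28th, so '4th Sunday' doesn't fit.
Last Sunday of January 2029: Jan 28 2029.
Last Sunday of February 2029: Feb 25 2029.
Last Sunday of March 2029: Mar 25 2029.

Jan 28 2029, Feb 25 2029, Mar 25 2029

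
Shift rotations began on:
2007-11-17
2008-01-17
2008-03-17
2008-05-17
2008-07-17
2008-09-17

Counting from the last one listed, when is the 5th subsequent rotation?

2009-07-17

Each date is the 17th; the gaps (61, 60, 61, 61, 62) track the month lengths.
The rule is the 17th of every 2 months.
November 2008: 2008-11-17.
January 2009: 2009-01-17.
March 2009: 2009-03-17.
Next: May 2009 → 2009-05-17.
July 2009: 2009-07-17.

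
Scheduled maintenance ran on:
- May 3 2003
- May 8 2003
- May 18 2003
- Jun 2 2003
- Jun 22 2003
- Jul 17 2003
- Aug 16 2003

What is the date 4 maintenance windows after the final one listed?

Feb 2 2004

The spacing grows by 5 each time: 5, 10, 15, 20, 25, 30 days.
Next gap: 35 days. Aug 16 2003 + 35 days = Sep 20 2003.
Next gap: 40 days. Sep 20 2003 + 40 days = Oct 30 2003.
Next gap: 45 days. Oct 30 2003 + 45 days = Dec 14 2003.
Next gap: 50 days. Dec 14 2003 + 50 days = Feb 2 2004.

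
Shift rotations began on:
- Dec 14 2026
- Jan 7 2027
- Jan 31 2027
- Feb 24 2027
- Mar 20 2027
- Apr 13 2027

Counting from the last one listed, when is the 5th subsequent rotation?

Aug 11 2027

Every event comes 24 days after the last (24, 24, 24, 24, 24).
Apr 13 2027 + 24 days = May 7 2027.
May 7 2027 + 24 days = May 31 2027.
May 31 2027 + 24 days = Jun 24 2027.
Jun 24 2027 + 24 days = Jul 18 2027.
Jul 18 2027 + 24 days = Aug 11 2027.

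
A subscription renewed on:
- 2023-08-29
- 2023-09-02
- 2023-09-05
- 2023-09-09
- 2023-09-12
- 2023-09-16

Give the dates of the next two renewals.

2023-09-19, 2023-09-23

Gaps: 4, 3, 4, 3, 4 days — not constant, but cyclic with period 2.
The events fall on every Tuesday and Saturday.
Next Tuesday: 2023-09-19.
The following Saturday is 2023-09-23.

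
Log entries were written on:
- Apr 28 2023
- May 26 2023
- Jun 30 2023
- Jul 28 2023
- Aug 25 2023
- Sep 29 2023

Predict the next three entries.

These are Fridays with 28, 35, 28, 28, 35-day gaps.
Each is the final Friday of its month — Jun 30 2023 is past the 28th, so '4th Friday' doesn't fit.
October 2023 ends with Friday Oct 27 2023.
Last Friday of November 2023: Nov 24 2023.
Last Friday of December 2023: Dec 29 2023.

Oct 27 2023, Nov 24 2023, Dec 29 2023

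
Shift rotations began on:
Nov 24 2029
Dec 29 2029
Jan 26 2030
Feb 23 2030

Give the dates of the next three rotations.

Every date is a Saturday; gaps 35, 28, 28 days.
Each is the last Saturday of its month (at least one falls on the 29th or later, ruling out '4th Saturday').
March 2030 ends with Saturday Mar 30 2030.
Last Saturday of April 2030: Apr 27 2030.
Last Saturday of May 2030: May 25 2030.

Mar 30 2030, Apr 27 2030, May 25 2030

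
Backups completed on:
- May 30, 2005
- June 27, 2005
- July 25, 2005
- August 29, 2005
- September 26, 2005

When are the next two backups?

All Mondays; the gaps (28, 28, 35, 28) vary with month length.
This is the last Monday of each month.
Last Monday of October 2005: October 31, 2005.
Last Monday of November 2005: November 28, 2005.

October 31, 2005; November 28, 2005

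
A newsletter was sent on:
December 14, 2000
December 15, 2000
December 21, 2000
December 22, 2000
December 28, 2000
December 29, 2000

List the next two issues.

January 4, 2001; January 5, 2001

Gaps: 1, 6, 1, 6, 1 days — not constant, but cyclic with period 2.
The events fall on every Thursday and Friday.
Next Thursday: January 4, 2001.
The following Friday is January 5, 2001.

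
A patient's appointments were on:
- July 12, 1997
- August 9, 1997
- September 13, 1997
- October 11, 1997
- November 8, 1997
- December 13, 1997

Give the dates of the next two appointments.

All dates are Saturdays, 28, 35, 28, 28, 35 days apart.
Specifically, the 2nd Saturday of each month.
2nd Saturday of January 1998: January 10, 1998.
February 1998 — 2nd Saturday is February 14, 1998.

January 10, 1998; February 14, 1998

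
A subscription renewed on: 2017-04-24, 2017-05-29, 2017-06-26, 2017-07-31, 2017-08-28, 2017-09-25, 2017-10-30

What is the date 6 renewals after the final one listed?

All Mondays; the gaps (35, 28, 35, 28, 28, 35) vary with month length.
This is the last Monday of each month.
November 2017 ends with Monday 2017-11-27.
December 2017 ends with Monday 2017-12-25.
January 2018 ends with Monday 2018-01-29.
February 2018 ends with Monday 2018-02-26.
Last Monday of March 2018: 2018-03-26.
April 2018 ends with Monday 2018-04-30.

2018-04-30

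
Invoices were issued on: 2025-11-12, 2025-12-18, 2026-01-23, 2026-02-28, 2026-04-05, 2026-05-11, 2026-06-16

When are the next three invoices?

2026-07-22, 2026-08-27, 2026-10-02

Gaps between consecutive events: 36, 36, 36, 36, 36, 36 days — a constant 36-day interval.
2026-06-16 + 36 days = 2026-07-22.
2026-07-22 + 36 days = 2026-08-27.
2026-08-27 + 36 days = 2026-10-02.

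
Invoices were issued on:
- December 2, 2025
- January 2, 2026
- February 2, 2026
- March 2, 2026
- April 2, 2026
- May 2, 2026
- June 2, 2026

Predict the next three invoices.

July 2, 2026; August 2, 2026; September 2, 2026

Gaps: 31, 31, 28, 31, 30, 31 days — not constant. Every event is on the 2nd of the month.
Pattern: the 2nd of each month.
Next: July 2026 → July 2, 2026.
August 2026: August 2, 2026.
September 2026: September 2, 2026.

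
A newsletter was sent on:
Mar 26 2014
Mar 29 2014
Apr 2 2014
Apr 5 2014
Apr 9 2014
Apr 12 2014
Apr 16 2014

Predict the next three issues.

Apr 19 2014, Apr 23 2014, Apr 26 2014

Gaps: 3, 4, 3, 4, 3, 4 days — not constant, but cyclic with period 2.
The events fall on every Wednesday and Saturday.
Next Saturday: Apr 19 2014.
The following Wednesday is Apr 23 2014.
The following Saturday is Apr 26 2014.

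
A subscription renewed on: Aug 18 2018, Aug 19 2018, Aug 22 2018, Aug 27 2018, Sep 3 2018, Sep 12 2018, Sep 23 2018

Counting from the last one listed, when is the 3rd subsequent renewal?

Intervals are 1, 3, 5, 7, 9, 11 days — an arithmetic progression with common difference 2.
Next gap: 13 days. Sep 23 2018 + 13 days = Oct 6 2018.
Next gap: 15 days. Oct 6 2018 + 15 days = Oct 21 2018.
Next gap: 17 days. Oct 21 2018 + 17 days = Nov 7 2018.

Nov 7 2018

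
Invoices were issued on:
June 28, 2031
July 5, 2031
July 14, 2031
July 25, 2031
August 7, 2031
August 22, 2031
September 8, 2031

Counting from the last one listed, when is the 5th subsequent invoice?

January 1, 2032

The spacing grows by 2 each time: 7, 9, 11, 13, 15, 17 days.
Next gap: 19 days. September 8, 2031 + 19 days = September 27, 2031.
Next gap: 21 days. September 27, 2031 + 21 days = October 18, 2031.
Next gap: 23 days. October 18, 2031 + 23 days = November 10, 2031.
Next gap: 25 days. November 10, 2031 + 25 days = December 5, 2031.
Next gap: 27 days. December 5, 2031 + 27 days = January 1, 2032.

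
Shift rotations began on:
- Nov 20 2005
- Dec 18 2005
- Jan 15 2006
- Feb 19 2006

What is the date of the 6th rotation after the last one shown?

All dates are Sundays, 28, 28, 35 days apart.
Specifically, the 3rd Sunday of each month.
3rd Sunday of March 2006: Mar 19 2006.
April 2006 — 3rd Sunday is Apr 16 2006.
May 2006 — 3rd Sunday is May 21 2006.
3rd Sunday of June 2006: Jun 18 2006.
3rd Sunday of July 2006: Jul 16 2006.
August 2006 — 3rd Sunday is Aug 20 2006.

Aug 20 2006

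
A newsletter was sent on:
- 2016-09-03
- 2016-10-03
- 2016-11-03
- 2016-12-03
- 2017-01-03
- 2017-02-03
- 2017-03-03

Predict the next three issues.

Gaps: 30, 31, 30, 31, 31, 28 days — not constant. Every event is on the 3rd of the month.
Pattern: the 3rd of each month.
Next: April 2017 → 2017-04-03.
Next: May 2017 → 2017-05-03.
Next: June 2017 → 2017-06-03.

2017-04-03, 2017-05-03, 2017-06-03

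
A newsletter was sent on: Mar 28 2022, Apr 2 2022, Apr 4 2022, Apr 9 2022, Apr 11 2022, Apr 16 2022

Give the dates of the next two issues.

Every event lands on a Monday or Saturday (gaps cycle 5, 2, 5, 2, 5).
So the schedule is: every Monday and Saturday.
The following Monday is Apr 18 2022.
Next Saturday: Apr 23 2022.

Apr 18 2022, Apr 23 2022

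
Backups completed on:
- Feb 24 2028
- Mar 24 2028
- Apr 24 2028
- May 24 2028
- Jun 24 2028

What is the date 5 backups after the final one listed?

Nov 24 2028

The day-of-month is always 24 (29, 31, 30, 31 days between events).
So this recurs on the 24th of each month.
July 2028: Jul 24 2028.
August 2028: Aug 24 2028.
September 2028: Sep 24 2028.
Next: October 2028 → Oct 24 2028.
November 2028: Nov 24 2028.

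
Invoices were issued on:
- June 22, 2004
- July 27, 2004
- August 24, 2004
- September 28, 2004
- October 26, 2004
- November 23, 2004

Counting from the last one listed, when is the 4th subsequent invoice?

March 22, 2005

All dates are Tuesdays, 35, 28, 35, 28, 28 days apart.
Specifically, the 4th Tuesday of each month.
4th Tuesday of December 2004: December 28, 2004.
4th Tuesday of January 2005: January 25, 2005.
February 2005 — 4th Tuesday is February 22, 2005.
March 2005 — 4th Tuesday is March 22, 2005.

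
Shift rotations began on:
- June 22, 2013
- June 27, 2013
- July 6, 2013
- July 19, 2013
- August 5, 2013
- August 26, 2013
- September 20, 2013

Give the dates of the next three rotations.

October 19, 2013; November 21, 2013; December 28, 2013

Gaps: 5, 9, 13, 17, 21, 25 days — each gap is 4 larger than the previous one.
Next gap: 29 days. September 20, 2013 + 29 days = October 19, 2013.
Next gap: 33 days. October 19, 2013 + 33 days = November 21, 2013.
Next gap: 37 days. November 21, 2013 + 37 days = December 28, 2013.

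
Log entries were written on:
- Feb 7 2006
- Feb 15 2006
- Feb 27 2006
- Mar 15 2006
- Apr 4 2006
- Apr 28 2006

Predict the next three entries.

May 26 2006, Jun 27 2006, Aug 2 2006

The spacing grows by 4 each time: 8, 12, 16, 20, 24 days.
Next gap: 28 days. Apr 28 2006 + 28 days = May 26 2006.
Next gap: 32 days. May 26 2006 + 32 days = Jun 27 2006.
Next gap: 36 days. Jun 27 2006 + 36 days = Aug 2 2006.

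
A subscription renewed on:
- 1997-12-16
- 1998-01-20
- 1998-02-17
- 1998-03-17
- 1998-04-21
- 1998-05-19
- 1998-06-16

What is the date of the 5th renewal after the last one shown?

1998-11-17

All dates are Tuesdays, 35, 28, 28, 35, 28, 28 days apart.
Specifically, the 3rd Tuesday of each month.
July 1998 — 3rd Tuesday is 1998-07-21.
3rd Tuesday of August 1998: 1998-08-18.
3rd Tuesday of September 1998: 1998-09-15.
3rd Tuesday of October 1998: 1998-10-20.
3rd Tuesday of November 1998: 1998-11-17.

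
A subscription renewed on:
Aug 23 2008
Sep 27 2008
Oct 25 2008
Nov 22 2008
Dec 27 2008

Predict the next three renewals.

Jan 24 2009, Feb 28 2009, Mar 28 2009

These are Saturdays at 28- or 35-day spacing (35, 28, 28, 35).
The pattern: 4th Saturday of the month.
4th Saturday of January 2009: Jan 24 2009.
February 2009 — 4th Saturday is Feb 28 2009.
March 2009 — 4th Saturday is Mar 28 2009.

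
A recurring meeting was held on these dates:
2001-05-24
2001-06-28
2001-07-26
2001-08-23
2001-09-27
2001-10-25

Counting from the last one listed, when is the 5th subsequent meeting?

2002-03-28

Gaps: 35, 28, 28, 35, 28 days — a mix of 28 and 35. Every date is a Thursday.
Each is the 4th Thursday of its month.
November 2001 — 4th Thursday is 2001-11-22.
December 2001 — 4th Thursday is 2001-12-27.
January 2002 — 4th Thursday is 2002-01-24.
4th Thursday of February 2002: 2002-02-28.
4th Thursday of March 2002: 2002-03-28.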